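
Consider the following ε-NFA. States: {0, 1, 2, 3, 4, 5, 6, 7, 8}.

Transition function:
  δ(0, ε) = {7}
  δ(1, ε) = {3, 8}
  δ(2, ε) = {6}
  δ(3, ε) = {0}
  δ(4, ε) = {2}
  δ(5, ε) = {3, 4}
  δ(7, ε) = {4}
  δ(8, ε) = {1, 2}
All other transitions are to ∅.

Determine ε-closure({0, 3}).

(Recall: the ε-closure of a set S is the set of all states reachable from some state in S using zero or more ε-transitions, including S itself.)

Start with {0, 3}.
From 0 via ε: add 7.
From 7 via ε: add 4.
From 4 via ε: add 2.
From 2 via ε: add 6.
No new states can be added; the closed set is {0, 2, 3, 4, 6, 7}.

{0, 2, 3, 4, 6, 7}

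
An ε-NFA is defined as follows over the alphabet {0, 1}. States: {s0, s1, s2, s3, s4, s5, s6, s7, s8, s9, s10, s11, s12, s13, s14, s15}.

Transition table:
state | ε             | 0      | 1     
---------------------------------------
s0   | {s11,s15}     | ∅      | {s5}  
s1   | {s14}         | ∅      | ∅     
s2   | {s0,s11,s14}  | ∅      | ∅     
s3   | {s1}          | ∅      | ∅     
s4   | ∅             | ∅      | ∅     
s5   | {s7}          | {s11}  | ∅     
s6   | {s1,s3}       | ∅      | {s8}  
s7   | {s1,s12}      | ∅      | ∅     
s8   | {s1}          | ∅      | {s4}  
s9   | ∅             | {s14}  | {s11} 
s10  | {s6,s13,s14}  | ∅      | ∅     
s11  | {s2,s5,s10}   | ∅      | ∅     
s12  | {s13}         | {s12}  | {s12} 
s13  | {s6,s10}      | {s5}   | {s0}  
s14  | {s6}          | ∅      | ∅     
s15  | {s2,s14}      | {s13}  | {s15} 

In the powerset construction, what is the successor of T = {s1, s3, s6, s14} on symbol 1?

{s1, s3, s6, s8, s14}

s6 on 1 → {s8}.
No 1-transition from s1, s3, s14.
Union after reading 1: {s8}.
Now take the ε-closure:
From s8 via ε: add s1.
From s1 via ε: add s14.
From s14 via ε: add s6.
From s6 via ε: add s3.
No new states can be added; the closed set is {s1, s3, s6, s8, s14}.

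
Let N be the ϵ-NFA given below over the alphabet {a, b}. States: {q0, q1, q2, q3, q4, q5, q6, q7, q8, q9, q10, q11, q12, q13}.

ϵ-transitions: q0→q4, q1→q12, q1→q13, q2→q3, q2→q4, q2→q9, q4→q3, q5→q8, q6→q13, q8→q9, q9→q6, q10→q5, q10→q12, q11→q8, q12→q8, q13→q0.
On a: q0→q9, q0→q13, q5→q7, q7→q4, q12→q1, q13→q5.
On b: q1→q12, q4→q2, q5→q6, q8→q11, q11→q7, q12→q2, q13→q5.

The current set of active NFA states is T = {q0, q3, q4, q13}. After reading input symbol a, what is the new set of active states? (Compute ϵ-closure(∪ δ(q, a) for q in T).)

{q0, q3, q4, q5, q6, q8, q9, q13}

q0 on a → {q9, q13}.
q13 on a → {q5}.
No a-transition from q3, q4.
Union after reading a: {q5, q9, q13}.
Now take the ϵ-closure:
From q5 via ϵ: add q8.
From q9 via ϵ: add q6.
From q13 via ϵ: add q0.
From q0 via ϵ: add q4.
From q4 via ϵ: add q3.
No new states can be added; the closed set is {q0, q3, q4, q5, q6, q8, q9, q13}.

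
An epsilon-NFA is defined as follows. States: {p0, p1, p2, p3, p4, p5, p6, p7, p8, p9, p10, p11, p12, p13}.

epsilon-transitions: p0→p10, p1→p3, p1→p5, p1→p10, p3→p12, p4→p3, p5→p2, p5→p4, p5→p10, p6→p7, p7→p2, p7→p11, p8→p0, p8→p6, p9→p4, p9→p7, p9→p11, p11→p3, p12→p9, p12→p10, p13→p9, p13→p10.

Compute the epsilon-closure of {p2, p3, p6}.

Start with {p2, p3, p6}.
From p3 via epsilon: add p12.
From p6 via epsilon: add p7.
From p7 via epsilon: add p11.
From p12 via epsilon: add p9, p10.
From p9 via epsilon: add p4.
No new states can be added; the closed set is {p2, p3, p4, p6, p7, p9, p10, p11, p12}.

{p2, p3, p4, p6, p7, p9, p10, p11, p12}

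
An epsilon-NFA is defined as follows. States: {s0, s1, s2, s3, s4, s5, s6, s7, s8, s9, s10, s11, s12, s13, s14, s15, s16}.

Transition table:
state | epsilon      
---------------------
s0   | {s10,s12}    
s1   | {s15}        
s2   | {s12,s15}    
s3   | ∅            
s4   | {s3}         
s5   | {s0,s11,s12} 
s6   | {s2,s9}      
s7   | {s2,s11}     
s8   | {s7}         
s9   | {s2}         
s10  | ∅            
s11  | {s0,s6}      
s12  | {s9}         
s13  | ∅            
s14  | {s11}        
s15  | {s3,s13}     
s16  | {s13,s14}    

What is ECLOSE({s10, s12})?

{s2, s3, s9, s10, s12, s13, s15}

Start with {s10, s12}.
From s12 via epsilon: add s9.
From s9 via epsilon: add s2.
From s2 via epsilon: add s15.
From s15 via epsilon: add s3, s13.
No new states can be added; the closed set is {s2, s3, s9, s10, s12, s13, s15}.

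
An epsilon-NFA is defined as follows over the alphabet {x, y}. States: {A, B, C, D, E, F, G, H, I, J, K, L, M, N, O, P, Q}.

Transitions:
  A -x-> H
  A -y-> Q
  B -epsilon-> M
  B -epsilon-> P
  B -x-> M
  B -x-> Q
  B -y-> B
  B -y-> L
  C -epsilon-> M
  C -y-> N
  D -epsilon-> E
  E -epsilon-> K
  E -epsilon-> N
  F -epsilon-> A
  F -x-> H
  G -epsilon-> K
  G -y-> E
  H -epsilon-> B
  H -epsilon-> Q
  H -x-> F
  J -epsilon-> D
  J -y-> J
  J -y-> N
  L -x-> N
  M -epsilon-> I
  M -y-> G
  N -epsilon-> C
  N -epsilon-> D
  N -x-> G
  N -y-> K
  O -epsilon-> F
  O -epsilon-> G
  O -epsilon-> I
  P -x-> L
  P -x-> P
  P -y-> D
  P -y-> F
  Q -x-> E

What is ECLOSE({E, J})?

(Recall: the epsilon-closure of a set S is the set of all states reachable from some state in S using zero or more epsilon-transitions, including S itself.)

Start with {E, J}.
From E via epsilon: add K, N.
From J via epsilon: add D.
From N via epsilon: add C.
From C via epsilon: add M.
From M via epsilon: add I.
No new states can be added; the closed set is {C, D, E, I, J, K, M, N}.

{C, D, E, I, J, K, M, N}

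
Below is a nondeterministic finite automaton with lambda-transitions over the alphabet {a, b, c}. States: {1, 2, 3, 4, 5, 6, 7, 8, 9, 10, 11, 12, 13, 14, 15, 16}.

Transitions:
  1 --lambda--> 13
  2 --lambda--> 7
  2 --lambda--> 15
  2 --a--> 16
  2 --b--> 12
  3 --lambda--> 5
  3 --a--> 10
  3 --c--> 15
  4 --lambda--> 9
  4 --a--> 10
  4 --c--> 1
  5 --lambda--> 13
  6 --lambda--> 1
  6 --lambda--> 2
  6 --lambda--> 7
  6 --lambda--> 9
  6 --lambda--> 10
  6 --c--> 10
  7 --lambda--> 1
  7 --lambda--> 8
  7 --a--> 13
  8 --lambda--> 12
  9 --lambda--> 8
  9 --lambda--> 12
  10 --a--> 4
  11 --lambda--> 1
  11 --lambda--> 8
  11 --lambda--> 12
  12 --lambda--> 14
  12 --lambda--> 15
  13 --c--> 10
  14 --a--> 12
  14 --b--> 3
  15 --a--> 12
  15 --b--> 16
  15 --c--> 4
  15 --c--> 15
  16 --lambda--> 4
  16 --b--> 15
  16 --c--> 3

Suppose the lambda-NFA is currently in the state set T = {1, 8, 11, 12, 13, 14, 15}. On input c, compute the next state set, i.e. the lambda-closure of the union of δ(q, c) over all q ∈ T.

13 on c → {10}.
15 on c → {4, 15}.
No c-transition from 1, 8, 11, 12, 14.
Union after reading c: {4, 10, 15}.
Now take the lambda-closure:
From 4 via lambda: add 9.
From 9 via lambda: add 8, 12.
From 12 via lambda: add 14.
No new states can be added; the closed set is {4, 8, 9, 10, 12, 14, 15}.

{4, 8, 9, 10, 12, 14, 15}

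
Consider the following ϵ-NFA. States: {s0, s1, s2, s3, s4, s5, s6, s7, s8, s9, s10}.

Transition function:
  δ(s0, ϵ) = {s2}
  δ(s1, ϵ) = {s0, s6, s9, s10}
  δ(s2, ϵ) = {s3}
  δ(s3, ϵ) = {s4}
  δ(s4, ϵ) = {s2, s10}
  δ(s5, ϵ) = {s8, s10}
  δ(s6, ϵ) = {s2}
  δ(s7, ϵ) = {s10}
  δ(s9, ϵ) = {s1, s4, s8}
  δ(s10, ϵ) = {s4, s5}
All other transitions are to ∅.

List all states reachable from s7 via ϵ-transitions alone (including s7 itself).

{s2, s3, s4, s5, s7, s8, s10}

Start with {s7}.
From s7 via ϵ: add s10.
From s10 via ϵ: add s4, s5.
From s4 via ϵ: add s2.
From s5 via ϵ: add s8.
From s2 via ϵ: add s3.
No new states can be added; the closed set is {s2, s3, s4, s5, s7, s8, s10}.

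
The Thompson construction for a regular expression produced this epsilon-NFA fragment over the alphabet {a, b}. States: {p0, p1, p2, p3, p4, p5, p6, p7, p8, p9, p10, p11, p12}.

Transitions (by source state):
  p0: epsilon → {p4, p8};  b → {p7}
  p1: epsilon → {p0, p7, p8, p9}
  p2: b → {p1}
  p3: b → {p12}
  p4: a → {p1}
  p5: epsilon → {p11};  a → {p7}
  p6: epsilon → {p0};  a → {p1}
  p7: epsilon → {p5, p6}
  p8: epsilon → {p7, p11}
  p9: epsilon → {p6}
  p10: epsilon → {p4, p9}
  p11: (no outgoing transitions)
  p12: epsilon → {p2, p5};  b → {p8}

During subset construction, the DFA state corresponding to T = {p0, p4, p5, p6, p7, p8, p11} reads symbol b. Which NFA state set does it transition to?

p0 on b → {p7}.
No b-transition from p4, p5, p6, p7, p8, p11.
Union after reading b: {p7}.
Now take the epsilon-closure:
From p7 via epsilon: add p5, p6.
From p5 via epsilon: add p11.
From p6 via epsilon: add p0.
From p0 via epsilon: add p4, p8.
No new states can be added; the closed set is {p0, p4, p5, p6, p7, p8, p11}.

{p0, p4, p5, p6, p7, p8, p11}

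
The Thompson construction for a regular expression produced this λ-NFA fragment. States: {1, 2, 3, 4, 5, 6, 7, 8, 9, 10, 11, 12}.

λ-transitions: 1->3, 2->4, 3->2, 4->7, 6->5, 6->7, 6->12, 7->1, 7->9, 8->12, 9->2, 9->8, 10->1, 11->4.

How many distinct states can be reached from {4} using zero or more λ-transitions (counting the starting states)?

8

Start with {4}.
From 4 via λ: add 7.
From 7 via λ: add 1, 9.
From 1 via λ: add 3.
From 9 via λ: add 2, 8.
From 8 via λ: add 12.
λ-closure = {1, 2, 3, 4, 7, 8, 9, 12}, which has 8 states.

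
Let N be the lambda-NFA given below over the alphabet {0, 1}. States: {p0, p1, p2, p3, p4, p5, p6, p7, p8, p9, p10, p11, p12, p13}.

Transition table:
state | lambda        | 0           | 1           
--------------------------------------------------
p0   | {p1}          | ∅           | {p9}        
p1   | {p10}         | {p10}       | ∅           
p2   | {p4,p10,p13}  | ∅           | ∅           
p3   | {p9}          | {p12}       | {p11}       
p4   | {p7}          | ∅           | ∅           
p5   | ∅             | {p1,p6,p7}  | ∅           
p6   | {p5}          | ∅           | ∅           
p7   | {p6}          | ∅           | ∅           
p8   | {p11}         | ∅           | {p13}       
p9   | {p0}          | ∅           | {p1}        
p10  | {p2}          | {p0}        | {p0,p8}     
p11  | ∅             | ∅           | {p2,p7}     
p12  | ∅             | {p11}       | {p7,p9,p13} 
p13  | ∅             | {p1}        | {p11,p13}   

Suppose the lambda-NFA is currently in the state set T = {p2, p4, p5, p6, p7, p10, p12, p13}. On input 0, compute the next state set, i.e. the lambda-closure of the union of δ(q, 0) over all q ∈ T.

{p0, p1, p2, p4, p5, p6, p7, p10, p11, p13}

p5 on 0 → {p1, p6, p7}.
p10 on 0 → {p0}.
p12 on 0 → {p11}.
p13 on 0 → {p1}.
No 0-transition from p2, p4, p6, p7.
Union after reading 0: {p0, p1, p6, p7, p11}.
Now take the lambda-closure:
From p1 via lambda: add p10.
From p6 via lambda: add p5.
From p10 via lambda: add p2.
From p2 via lambda: add p4, p13.
No new states can be added; the closed set is {p0, p1, p2, p4, p5, p6, p7, p10, p11, p13}.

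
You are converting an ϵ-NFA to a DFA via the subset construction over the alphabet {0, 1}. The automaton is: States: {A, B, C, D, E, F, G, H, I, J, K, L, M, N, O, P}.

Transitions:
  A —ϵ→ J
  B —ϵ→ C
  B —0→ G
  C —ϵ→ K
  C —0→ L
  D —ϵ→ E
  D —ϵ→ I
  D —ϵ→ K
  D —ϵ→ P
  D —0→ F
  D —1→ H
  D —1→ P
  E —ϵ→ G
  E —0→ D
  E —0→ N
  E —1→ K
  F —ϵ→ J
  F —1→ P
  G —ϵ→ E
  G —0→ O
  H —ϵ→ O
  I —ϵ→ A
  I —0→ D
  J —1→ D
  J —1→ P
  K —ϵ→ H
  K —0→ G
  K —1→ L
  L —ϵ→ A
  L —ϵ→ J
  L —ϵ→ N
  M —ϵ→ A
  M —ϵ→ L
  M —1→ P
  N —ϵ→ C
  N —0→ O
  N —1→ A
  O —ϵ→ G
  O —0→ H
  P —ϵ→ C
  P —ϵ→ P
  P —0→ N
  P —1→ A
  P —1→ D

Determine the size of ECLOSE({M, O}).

11

Start with {M, O}.
From M via ϵ: add A, L.
From O via ϵ: add G.
From A via ϵ: add J.
From G via ϵ: add E.
From L via ϵ: add N.
From N via ϵ: add C.
From C via ϵ: add K.
From K via ϵ: add H.
ϵ-closure = {A, C, E, G, H, J, K, L, M, N, O}, which has 11 states.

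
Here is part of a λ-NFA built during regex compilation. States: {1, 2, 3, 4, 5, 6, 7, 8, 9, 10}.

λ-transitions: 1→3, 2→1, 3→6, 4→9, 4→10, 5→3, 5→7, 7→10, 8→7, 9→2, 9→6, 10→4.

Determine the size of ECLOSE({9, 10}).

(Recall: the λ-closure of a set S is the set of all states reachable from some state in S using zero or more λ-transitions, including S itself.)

7

Start with {9, 10}.
From 9 via λ: add 2, 6.
From 10 via λ: add 4.
From 2 via λ: add 1.
From 1 via λ: add 3.
λ-closure = {1, 2, 3, 4, 6, 9, 10}, which has 7 states.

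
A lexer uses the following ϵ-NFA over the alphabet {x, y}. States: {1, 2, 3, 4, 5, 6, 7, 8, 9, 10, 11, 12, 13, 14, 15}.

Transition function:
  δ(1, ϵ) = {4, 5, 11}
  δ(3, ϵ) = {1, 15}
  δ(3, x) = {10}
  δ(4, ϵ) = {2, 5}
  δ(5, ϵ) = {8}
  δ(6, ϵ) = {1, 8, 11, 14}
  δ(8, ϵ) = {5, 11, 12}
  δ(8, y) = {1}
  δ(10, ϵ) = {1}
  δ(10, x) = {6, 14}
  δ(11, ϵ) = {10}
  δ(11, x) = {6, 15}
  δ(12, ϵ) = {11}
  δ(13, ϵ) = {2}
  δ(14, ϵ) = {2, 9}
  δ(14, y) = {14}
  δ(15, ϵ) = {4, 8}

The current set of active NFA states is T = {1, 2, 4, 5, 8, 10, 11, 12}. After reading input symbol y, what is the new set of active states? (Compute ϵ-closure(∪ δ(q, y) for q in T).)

8 on y → {1}.
No y-transition from 1, 2, 4, 5, 10, 11, 12.
Union after reading y: {1}.
Now take the ϵ-closure:
From 1 via ϵ: add 4, 5, 11.
From 4 via ϵ: add 2.
From 5 via ϵ: add 8.
From 11 via ϵ: add 10.
From 8 via ϵ: add 12.
No new states can be added; the closed set is {1, 2, 4, 5, 8, 10, 11, 12}.

{1, 2, 4, 5, 8, 10, 11, 12}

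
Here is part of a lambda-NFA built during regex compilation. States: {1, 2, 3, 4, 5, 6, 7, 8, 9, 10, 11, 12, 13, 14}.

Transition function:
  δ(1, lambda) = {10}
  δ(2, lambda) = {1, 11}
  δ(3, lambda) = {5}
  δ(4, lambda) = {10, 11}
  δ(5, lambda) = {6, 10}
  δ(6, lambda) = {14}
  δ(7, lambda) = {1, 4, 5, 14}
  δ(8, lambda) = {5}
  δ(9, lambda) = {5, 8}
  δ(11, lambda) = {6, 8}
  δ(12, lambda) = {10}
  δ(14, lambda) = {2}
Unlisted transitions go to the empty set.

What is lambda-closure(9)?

{1, 2, 5, 6, 8, 9, 10, 11, 14}

Start with {9}.
From 9 via lambda: add 5, 8.
From 5 via lambda: add 6, 10.
From 6 via lambda: add 14.
From 14 via lambda: add 2.
From 2 via lambda: add 1, 11.
No new states can be added; the closed set is {1, 2, 5, 6, 8, 9, 10, 11, 14}.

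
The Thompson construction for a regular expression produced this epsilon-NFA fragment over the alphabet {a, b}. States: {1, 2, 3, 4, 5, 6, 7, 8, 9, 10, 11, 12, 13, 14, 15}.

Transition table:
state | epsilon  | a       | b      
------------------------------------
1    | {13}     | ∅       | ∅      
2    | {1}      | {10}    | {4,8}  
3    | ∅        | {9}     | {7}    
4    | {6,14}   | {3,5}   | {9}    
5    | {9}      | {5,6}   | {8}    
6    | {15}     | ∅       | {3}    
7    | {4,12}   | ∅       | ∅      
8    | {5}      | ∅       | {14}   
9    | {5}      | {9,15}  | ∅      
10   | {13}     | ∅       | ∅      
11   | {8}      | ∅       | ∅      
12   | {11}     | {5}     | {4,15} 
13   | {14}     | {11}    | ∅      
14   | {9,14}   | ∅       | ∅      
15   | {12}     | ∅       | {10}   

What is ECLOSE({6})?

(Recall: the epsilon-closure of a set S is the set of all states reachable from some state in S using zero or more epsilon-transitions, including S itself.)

Start with {6}.
From 6 via epsilon: add 15.
From 15 via epsilon: add 12.
From 12 via epsilon: add 11.
From 11 via epsilon: add 8.
From 8 via epsilon: add 5.
From 5 via epsilon: add 9.
No new states can be added; the closed set is {5, 6, 8, 9, 11, 12, 15}.

{5, 6, 8, 9, 11, 12, 15}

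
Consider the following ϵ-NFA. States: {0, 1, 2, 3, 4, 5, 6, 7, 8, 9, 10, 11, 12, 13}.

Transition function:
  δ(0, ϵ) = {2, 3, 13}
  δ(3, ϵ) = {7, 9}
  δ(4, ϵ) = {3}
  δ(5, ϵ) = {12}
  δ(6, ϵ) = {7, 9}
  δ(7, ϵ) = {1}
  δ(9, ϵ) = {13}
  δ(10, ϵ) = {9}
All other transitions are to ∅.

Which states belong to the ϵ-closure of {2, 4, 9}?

{1, 2, 3, 4, 7, 9, 13}

Start with {2, 4, 9}.
From 4 via ϵ: add 3.
From 9 via ϵ: add 13.
From 3 via ϵ: add 7.
From 7 via ϵ: add 1.
No new states can be added; the closed set is {1, 2, 3, 4, 7, 9, 13}.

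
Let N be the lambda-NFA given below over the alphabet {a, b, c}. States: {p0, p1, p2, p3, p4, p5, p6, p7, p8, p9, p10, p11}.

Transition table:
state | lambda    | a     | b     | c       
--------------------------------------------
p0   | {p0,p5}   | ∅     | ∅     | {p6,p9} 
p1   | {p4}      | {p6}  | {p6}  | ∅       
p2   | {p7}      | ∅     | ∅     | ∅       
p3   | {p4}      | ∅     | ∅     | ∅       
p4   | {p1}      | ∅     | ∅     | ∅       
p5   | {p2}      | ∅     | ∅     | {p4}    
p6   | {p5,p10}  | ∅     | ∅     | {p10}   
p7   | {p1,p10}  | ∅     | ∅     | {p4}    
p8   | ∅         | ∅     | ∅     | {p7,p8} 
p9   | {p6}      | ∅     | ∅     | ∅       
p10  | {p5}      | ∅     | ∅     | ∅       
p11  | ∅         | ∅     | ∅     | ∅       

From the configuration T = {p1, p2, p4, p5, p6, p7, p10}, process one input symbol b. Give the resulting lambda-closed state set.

{p1, p2, p4, p5, p6, p7, p10}

p1 on b → {p6}.
No b-transition from p2, p4, p5, p6, p7, p10.
Union after reading b: {p6}.
Now take the lambda-closure:
From p6 via lambda: add p5, p10.
From p5 via lambda: add p2.
From p2 via lambda: add p7.
From p7 via lambda: add p1.
From p1 via lambda: add p4.
No new states can be added; the closed set is {p1, p2, p4, p5, p6, p7, p10}.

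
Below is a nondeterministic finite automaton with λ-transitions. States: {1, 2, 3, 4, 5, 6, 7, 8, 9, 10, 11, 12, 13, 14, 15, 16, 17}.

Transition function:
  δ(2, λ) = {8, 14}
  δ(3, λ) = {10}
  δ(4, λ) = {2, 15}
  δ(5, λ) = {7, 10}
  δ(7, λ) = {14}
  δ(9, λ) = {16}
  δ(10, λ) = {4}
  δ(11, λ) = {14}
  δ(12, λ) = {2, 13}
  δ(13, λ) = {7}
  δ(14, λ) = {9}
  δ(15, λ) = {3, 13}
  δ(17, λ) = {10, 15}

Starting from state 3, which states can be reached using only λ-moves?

{2, 3, 4, 7, 8, 9, 10, 13, 14, 15, 16}

Start with {3}.
From 3 via λ: add 10.
From 10 via λ: add 4.
From 4 via λ: add 2, 15.
From 2 via λ: add 8, 14.
From 15 via λ: add 13.
From 13 via λ: add 7.
From 14 via λ: add 9.
From 9 via λ: add 16.
No new states can be added; the closed set is {2, 3, 4, 7, 8, 9, 10, 13, 14, 15, 16}.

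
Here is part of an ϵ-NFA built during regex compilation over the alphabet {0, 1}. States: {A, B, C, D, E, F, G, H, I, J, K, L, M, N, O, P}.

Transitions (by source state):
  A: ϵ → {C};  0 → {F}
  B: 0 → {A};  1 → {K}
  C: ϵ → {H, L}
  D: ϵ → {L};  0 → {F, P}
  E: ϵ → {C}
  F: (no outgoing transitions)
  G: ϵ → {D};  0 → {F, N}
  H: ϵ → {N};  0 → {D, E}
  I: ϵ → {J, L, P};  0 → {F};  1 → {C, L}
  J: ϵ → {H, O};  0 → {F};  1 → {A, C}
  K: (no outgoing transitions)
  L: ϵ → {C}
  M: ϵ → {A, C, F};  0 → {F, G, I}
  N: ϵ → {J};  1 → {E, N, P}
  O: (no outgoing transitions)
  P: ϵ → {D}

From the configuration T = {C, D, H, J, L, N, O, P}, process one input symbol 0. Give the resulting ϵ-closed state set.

D on 0 → {F, P}.
H on 0 → {D, E}.
J on 0 → {F}.
No 0-transition from C, L, N, O, P.
Union after reading 0: {D, E, F, P}.
Now take the ϵ-closure:
From D via ϵ: add L.
From E via ϵ: add C.
From C via ϵ: add H.
From H via ϵ: add N.
From N via ϵ: add J.
From J via ϵ: add O.
No new states can be added; the closed set is {C, D, E, F, H, J, L, N, O, P}.

{C, D, E, F, H, J, L, N, O, P}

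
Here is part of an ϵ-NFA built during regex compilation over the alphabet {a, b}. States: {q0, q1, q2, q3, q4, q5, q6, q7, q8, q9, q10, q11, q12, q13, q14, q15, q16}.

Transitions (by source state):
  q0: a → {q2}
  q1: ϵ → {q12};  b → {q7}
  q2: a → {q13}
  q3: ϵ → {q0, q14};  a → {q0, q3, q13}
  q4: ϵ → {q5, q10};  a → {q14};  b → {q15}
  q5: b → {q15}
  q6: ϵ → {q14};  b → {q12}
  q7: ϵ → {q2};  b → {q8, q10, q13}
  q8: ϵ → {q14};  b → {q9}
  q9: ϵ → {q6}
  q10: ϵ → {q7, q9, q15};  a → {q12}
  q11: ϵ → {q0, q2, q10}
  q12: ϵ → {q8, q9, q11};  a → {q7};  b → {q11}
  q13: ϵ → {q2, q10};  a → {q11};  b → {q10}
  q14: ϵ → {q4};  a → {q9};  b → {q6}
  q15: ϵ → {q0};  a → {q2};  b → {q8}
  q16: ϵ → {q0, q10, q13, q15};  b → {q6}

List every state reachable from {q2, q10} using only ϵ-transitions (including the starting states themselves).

Start with {q2, q10}.
From q10 via ϵ: add q7, q9, q15.
From q9 via ϵ: add q6.
From q15 via ϵ: add q0.
From q6 via ϵ: add q14.
From q14 via ϵ: add q4.
From q4 via ϵ: add q5.
No new states can be added; the closed set is {q0, q2, q4, q5, q6, q7, q9, q10, q14, q15}.

{q0, q2, q4, q5, q6, q7, q9, q10, q14, q15}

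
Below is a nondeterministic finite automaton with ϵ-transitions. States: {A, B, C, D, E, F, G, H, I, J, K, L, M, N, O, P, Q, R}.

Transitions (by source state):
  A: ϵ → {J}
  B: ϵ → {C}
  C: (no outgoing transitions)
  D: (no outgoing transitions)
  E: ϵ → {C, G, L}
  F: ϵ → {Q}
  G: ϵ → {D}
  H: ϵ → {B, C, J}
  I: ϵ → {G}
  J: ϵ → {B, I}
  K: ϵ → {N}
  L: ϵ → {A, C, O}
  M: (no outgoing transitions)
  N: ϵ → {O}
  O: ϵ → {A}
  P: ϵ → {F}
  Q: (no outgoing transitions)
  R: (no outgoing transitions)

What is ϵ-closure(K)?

{A, B, C, D, G, I, J, K, N, O}

Start with {K}.
From K via ϵ: add N.
From N via ϵ: add O.
From O via ϵ: add A.
From A via ϵ: add J.
From J via ϵ: add B, I.
From B via ϵ: add C.
From I via ϵ: add G.
From G via ϵ: add D.
No new states can be added; the closed set is {A, B, C, D, G, I, J, K, N, O}.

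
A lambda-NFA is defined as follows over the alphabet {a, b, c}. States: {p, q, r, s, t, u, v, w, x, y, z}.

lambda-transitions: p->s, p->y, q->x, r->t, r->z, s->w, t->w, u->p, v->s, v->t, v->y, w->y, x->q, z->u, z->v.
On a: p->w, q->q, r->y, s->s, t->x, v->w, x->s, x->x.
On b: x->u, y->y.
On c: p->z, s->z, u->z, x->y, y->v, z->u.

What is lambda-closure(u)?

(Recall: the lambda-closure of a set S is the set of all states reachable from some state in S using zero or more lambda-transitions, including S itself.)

Start with {u}.
From u via lambda: add p.
From p via lambda: add s, y.
From s via lambda: add w.
No new states can be added; the closed set is {p, s, u, w, y}.

{p, s, u, w, y}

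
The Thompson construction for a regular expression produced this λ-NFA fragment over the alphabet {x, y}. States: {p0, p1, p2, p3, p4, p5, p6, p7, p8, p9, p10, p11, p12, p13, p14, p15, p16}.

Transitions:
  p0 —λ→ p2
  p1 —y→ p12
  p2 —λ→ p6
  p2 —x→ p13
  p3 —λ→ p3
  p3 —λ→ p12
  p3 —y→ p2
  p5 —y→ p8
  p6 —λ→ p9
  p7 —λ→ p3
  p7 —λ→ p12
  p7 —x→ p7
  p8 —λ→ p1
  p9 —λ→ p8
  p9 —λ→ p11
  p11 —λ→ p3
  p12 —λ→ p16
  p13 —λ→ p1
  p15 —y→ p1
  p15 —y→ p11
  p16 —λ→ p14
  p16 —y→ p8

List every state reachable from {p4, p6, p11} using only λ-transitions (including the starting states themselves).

Start with {p4, p6, p11}.
From p6 via λ: add p9.
From p11 via λ: add p3.
From p3 via λ: add p12.
From p9 via λ: add p8.
From p8 via λ: add p1.
From p12 via λ: add p16.
From p16 via λ: add p14.
No new states can be added; the closed set is {p1, p3, p4, p6, p8, p9, p11, p12, p14, p16}.

{p1, p3, p4, p6, p8, p9, p11, p12, p14, p16}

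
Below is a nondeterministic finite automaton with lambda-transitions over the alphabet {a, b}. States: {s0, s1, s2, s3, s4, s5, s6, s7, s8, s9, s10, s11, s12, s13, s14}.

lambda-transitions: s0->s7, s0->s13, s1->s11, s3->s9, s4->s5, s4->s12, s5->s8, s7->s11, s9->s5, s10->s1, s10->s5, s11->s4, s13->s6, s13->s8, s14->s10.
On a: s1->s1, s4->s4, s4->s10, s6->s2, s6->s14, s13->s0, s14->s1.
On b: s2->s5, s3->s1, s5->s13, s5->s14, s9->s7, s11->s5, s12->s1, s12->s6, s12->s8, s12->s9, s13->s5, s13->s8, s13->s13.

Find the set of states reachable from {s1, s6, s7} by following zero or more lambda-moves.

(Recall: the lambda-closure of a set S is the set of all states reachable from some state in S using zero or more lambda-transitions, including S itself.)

{s1, s4, s5, s6, s7, s8, s11, s12}

Start with {s1, s6, s7}.
From s1 via lambda: add s11.
From s11 via lambda: add s4.
From s4 via lambda: add s5, s12.
From s5 via lambda: add s8.
No new states can be added; the closed set is {s1, s4, s5, s6, s7, s8, s11, s12}.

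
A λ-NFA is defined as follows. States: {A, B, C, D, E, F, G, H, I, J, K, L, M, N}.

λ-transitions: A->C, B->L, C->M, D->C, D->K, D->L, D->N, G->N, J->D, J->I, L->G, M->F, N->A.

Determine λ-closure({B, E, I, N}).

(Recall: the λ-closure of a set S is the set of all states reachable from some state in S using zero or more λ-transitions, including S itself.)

Start with {B, E, I, N}.
From B via λ: add L.
From N via λ: add A.
From A via λ: add C.
From L via λ: add G.
From C via λ: add M.
From M via λ: add F.
No new states can be added; the closed set is {A, B, C, E, F, G, I, L, M, N}.

{A, B, C, E, F, G, I, L, M, N}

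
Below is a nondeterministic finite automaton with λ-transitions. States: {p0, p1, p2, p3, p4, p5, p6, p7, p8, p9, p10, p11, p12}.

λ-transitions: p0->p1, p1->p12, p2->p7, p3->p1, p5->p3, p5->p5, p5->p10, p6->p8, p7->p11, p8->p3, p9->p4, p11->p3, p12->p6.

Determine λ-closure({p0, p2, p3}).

{p0, p1, p2, p3, p6, p7, p8, p11, p12}

Start with {p0, p2, p3}.
From p0 via λ: add p1.
From p2 via λ: add p7.
From p1 via λ: add p12.
From p7 via λ: add p11.
From p12 via λ: add p6.
From p6 via λ: add p8.
No new states can be added; the closed set is {p0, p1, p2, p3, p6, p7, p8, p11, p12}.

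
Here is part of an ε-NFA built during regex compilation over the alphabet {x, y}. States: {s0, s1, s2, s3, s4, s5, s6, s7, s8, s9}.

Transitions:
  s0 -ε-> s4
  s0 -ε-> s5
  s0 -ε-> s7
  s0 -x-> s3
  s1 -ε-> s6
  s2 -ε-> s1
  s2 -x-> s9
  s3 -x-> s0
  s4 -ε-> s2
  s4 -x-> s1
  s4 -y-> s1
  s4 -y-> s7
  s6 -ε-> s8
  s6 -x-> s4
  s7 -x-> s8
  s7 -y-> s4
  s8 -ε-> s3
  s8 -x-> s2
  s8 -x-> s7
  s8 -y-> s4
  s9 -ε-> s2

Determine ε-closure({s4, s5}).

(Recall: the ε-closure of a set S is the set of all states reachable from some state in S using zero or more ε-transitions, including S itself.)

{s1, s2, s3, s4, s5, s6, s8}

Start with {s4, s5}.
From s4 via ε: add s2.
From s2 via ε: add s1.
From s1 via ε: add s6.
From s6 via ε: add s8.
From s8 via ε: add s3.
No new states can be added; the closed set is {s1, s2, s3, s4, s5, s6, s8}.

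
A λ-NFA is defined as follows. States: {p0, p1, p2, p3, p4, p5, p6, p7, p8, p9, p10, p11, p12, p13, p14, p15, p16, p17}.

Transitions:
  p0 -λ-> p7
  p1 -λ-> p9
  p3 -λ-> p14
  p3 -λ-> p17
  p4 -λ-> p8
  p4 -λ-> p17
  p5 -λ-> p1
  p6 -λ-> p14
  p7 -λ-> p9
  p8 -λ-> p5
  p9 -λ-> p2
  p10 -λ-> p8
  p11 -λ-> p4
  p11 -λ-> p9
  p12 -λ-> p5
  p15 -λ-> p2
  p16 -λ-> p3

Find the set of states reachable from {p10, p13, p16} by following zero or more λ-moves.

{p1, p2, p3, p5, p8, p9, p10, p13, p14, p16, p17}

Start with {p10, p13, p16}.
From p10 via λ: add p8.
From p16 via λ: add p3.
From p3 via λ: add p14, p17.
From p8 via λ: add p5.
From p5 via λ: add p1.
From p1 via λ: add p9.
From p9 via λ: add p2.
No new states can be added; the closed set is {p1, p2, p3, p5, p8, p9, p10, p13, p14, p16, p17}.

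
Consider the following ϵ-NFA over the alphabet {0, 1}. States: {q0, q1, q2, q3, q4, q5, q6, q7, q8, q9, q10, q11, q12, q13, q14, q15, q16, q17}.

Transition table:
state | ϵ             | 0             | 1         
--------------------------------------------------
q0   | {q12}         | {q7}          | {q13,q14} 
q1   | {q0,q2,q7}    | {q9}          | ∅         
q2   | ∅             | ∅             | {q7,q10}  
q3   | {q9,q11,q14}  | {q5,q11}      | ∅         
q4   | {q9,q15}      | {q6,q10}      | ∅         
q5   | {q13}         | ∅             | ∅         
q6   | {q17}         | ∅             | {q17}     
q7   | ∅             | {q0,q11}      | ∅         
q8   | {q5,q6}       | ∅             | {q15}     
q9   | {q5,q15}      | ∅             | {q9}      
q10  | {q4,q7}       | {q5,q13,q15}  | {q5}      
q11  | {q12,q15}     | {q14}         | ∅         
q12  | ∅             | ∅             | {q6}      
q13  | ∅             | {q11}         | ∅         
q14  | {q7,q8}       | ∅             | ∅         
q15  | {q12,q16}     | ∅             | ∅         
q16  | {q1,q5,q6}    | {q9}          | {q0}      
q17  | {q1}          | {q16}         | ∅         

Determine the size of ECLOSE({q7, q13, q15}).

11

Start with {q7, q13, q15}.
From q15 via ϵ: add q12, q16.
From q16 via ϵ: add q1, q5, q6.
From q1 via ϵ: add q0, q2.
From q6 via ϵ: add q17.
ϵ-closure = {q0, q1, q2, q5, q6, q7, q12, q13, q15, q16, q17}, which has 11 states.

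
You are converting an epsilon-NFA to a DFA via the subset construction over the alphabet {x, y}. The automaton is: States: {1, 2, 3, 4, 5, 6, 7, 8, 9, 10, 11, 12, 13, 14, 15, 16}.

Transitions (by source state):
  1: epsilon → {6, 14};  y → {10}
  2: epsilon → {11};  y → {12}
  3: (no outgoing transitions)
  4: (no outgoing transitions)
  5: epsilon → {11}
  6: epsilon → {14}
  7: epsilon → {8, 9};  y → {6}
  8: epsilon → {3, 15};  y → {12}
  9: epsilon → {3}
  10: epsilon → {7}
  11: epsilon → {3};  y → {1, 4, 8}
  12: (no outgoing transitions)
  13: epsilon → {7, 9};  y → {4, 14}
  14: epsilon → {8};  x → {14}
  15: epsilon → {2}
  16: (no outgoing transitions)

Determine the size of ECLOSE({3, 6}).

Start with {3, 6}.
From 6 via epsilon: add 14.
From 14 via epsilon: add 8.
From 8 via epsilon: add 15.
From 15 via epsilon: add 2.
From 2 via epsilon: add 11.
epsilon-closure = {2, 3, 6, 8, 11, 14, 15}, which has 7 states.

7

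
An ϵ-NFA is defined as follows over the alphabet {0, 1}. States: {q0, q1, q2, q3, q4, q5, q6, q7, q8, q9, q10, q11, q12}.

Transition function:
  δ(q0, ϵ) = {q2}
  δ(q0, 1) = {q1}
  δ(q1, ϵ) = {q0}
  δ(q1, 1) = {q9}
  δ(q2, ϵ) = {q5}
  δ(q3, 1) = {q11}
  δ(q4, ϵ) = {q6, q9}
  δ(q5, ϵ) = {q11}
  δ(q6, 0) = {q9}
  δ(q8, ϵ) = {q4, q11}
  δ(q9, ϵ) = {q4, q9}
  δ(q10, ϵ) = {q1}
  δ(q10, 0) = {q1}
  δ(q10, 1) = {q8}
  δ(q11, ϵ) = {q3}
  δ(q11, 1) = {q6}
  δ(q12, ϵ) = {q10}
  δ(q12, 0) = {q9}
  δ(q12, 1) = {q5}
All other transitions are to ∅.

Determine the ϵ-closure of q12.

Start with {q12}.
From q12 via ϵ: add q10.
From q10 via ϵ: add q1.
From q1 via ϵ: add q0.
From q0 via ϵ: add q2.
From q2 via ϵ: add q5.
From q5 via ϵ: add q11.
From q11 via ϵ: add q3.
No new states can be added; the closed set is {q0, q1, q2, q3, q5, q10, q11, q12}.

{q0, q1, q2, q3, q5, q10, q11, q12}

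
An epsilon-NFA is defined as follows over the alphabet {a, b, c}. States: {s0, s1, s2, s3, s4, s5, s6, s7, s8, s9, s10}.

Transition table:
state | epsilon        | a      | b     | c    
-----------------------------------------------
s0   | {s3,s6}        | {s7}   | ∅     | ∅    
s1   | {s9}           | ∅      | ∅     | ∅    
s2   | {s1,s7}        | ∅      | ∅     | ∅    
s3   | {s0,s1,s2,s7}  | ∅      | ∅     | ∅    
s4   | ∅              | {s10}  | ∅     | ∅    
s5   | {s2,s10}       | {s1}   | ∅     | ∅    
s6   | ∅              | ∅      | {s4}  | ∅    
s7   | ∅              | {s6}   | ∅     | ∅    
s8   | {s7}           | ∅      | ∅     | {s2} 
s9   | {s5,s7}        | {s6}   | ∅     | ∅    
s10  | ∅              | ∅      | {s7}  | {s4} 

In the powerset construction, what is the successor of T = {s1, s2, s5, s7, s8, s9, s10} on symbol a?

{s1, s2, s5, s6, s7, s9, s10}

s5 on a → {s1}.
s7 on a → {s6}.
s9 on a → {s6}.
No a-transition from s1, s2, s8, s10.
Union after reading a: {s1, s6}.
Now take the epsilon-closure:
From s1 via epsilon: add s9.
From s9 via epsilon: add s5, s7.
From s5 via epsilon: add s2, s10.
No new states can be added; the closed set is {s1, s2, s5, s6, s7, s9, s10}.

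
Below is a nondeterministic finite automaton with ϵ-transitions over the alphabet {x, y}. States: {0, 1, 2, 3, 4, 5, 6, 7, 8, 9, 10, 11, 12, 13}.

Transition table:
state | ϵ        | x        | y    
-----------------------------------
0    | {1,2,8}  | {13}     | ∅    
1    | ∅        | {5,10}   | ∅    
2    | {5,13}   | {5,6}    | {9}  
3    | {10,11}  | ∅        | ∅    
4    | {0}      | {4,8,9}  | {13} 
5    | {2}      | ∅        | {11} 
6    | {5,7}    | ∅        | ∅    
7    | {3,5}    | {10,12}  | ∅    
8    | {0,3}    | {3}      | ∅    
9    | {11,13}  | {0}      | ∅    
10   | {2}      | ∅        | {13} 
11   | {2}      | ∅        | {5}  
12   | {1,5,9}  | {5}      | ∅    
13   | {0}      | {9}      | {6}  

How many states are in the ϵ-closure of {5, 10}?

Start with {5, 10}.
From 5 via ϵ: add 2.
From 2 via ϵ: add 13.
From 13 via ϵ: add 0.
From 0 via ϵ: add 1, 8.
From 8 via ϵ: add 3.
From 3 via ϵ: add 11.
ϵ-closure = {0, 1, 2, 3, 5, 8, 10, 11, 13}, which has 9 states.

9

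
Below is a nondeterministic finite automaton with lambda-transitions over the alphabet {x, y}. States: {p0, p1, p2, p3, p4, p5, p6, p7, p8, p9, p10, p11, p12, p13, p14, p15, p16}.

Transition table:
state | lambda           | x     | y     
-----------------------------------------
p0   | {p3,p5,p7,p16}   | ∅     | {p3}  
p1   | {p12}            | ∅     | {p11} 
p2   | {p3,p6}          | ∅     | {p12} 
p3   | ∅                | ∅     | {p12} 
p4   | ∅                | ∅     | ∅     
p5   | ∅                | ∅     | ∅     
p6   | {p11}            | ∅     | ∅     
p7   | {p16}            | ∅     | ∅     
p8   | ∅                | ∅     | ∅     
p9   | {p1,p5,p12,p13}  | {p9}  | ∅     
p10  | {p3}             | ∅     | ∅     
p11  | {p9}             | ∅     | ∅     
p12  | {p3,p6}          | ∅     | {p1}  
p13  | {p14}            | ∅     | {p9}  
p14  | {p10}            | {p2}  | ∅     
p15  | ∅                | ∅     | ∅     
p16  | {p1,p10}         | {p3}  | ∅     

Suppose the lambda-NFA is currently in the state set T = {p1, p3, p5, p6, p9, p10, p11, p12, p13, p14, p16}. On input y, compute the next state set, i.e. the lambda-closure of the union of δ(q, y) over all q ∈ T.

{p1, p3, p5, p6, p9, p10, p11, p12, p13, p14}

p1 on y → {p11}.
p3 on y → {p12}.
p12 on y → {p1}.
p13 on y → {p9}.
No y-transition from p5, p6, p9, p10, p11, p14, p16.
Union after reading y: {p1, p9, p11, p12}.
Now take the lambda-closure:
From p9 via lambda: add p5, p13.
From p12 via lambda: add p3, p6.
From p13 via lambda: add p14.
From p14 via lambda: add p10.
No new states can be added; the closed set is {p1, p3, p5, p6, p9, p10, p11, p12, p13, p14}.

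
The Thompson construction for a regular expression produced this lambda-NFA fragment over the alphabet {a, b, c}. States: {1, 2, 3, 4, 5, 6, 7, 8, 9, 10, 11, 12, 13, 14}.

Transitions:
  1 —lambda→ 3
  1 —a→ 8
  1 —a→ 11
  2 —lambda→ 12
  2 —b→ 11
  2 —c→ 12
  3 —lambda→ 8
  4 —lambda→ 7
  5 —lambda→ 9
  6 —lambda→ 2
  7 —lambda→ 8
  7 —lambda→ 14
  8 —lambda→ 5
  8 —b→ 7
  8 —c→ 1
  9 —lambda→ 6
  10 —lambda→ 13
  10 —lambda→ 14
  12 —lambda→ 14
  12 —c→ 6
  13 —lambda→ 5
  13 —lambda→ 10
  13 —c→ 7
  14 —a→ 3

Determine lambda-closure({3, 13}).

{2, 3, 5, 6, 8, 9, 10, 12, 13, 14}

Start with {3, 13}.
From 3 via lambda: add 8.
From 13 via lambda: add 5, 10.
From 5 via lambda: add 9.
From 10 via lambda: add 14.
From 9 via lambda: add 6.
From 6 via lambda: add 2.
From 2 via lambda: add 12.
No new states can be added; the closed set is {2, 3, 5, 6, 8, 9, 10, 12, 13, 14}.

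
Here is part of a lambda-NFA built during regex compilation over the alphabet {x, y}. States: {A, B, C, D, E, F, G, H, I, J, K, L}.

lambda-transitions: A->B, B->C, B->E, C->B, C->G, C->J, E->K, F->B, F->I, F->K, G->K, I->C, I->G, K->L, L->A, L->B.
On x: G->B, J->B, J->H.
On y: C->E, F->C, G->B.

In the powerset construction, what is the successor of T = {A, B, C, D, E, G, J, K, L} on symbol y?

{A, B, C, E, G, J, K, L}

C on y → {E}.
G on y → {B}.
No y-transition from A, B, D, E, J, K, L.
Union after reading y: {B, E}.
Now take the lambda-closure:
From B via lambda: add C.
From E via lambda: add K.
From C via lambda: add G, J.
From K via lambda: add L.
From L via lambda: add A.
No new states can be added; the closed set is {A, B, C, E, G, J, K, L}.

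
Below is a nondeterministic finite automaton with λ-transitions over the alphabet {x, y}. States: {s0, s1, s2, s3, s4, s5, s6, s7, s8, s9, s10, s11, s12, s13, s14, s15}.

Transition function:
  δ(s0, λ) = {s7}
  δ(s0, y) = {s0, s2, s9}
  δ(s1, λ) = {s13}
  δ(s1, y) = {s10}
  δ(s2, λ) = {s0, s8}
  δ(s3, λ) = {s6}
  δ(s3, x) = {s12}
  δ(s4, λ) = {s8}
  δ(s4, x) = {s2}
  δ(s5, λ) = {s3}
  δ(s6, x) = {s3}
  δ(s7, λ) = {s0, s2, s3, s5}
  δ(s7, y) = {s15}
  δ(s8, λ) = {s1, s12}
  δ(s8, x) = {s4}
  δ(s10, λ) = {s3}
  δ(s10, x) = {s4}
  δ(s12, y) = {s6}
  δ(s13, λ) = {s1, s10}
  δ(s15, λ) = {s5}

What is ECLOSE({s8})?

Start with {s8}.
From s8 via λ: add s1, s12.
From s1 via λ: add s13.
From s13 via λ: add s10.
From s10 via λ: add s3.
From s3 via λ: add s6.
No new states can be added; the closed set is {s1, s3, s6, s8, s10, s12, s13}.

{s1, s3, s6, s8, s10, s12, s13}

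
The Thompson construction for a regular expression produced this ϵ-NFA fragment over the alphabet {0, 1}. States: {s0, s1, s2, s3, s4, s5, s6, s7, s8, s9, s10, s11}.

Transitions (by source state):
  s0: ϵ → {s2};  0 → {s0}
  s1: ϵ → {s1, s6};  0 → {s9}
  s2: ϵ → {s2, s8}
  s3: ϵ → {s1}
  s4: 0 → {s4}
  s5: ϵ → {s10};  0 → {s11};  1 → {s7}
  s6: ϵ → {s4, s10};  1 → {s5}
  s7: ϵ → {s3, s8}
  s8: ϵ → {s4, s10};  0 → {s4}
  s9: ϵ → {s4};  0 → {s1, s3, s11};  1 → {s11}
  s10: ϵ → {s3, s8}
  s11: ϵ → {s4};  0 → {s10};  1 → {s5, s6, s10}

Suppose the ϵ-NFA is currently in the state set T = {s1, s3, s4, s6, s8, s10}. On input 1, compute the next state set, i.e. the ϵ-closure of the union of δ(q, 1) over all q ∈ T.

s6 on 1 → {s5}.
No 1-transition from s1, s3, s4, s8, s10.
Union after reading 1: {s5}.
Now take the ϵ-closure:
From s5 via ϵ: add s10.
From s10 via ϵ: add s3, s8.
From s3 via ϵ: add s1.
From s8 via ϵ: add s4.
From s1 via ϵ: add s6.
No new states can be added; the closed set is {s1, s3, s4, s5, s6, s8, s10}.

{s1, s3, s4, s5, s6, s8, s10}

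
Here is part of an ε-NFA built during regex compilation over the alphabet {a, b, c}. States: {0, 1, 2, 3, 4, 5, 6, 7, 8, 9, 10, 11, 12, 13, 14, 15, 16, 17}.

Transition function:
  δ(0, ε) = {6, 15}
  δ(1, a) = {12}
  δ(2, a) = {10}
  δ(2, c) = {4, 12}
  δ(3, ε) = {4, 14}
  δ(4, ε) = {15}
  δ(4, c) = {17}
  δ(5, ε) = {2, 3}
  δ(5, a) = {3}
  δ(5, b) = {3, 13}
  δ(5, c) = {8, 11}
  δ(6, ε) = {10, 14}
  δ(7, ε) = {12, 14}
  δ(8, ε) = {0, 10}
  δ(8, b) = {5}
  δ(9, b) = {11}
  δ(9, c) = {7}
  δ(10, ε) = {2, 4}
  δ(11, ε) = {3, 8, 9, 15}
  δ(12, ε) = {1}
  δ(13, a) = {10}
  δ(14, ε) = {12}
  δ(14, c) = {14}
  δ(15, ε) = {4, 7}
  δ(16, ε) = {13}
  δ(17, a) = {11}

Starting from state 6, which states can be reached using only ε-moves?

Start with {6}.
From 6 via ε: add 10, 14.
From 10 via ε: add 2, 4.
From 14 via ε: add 12.
From 4 via ε: add 15.
From 12 via ε: add 1.
From 15 via ε: add 7.
No new states can be added; the closed set is {1, 2, 4, 6, 7, 10, 12, 14, 15}.

{1, 2, 4, 6, 7, 10, 12, 14, 15}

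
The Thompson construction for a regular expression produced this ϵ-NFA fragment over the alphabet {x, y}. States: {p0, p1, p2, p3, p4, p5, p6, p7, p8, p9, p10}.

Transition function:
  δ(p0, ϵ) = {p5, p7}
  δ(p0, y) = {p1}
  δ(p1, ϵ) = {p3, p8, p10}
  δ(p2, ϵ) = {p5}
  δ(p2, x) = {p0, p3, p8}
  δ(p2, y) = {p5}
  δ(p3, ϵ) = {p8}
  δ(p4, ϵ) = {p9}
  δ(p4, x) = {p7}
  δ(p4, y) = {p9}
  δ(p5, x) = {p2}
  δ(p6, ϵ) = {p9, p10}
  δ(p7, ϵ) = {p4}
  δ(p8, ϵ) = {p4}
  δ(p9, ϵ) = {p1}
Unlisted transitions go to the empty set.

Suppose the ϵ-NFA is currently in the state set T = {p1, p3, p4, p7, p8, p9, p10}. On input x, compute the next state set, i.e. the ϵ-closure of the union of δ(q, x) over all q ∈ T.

{p1, p3, p4, p7, p8, p9, p10}

p4 on x → {p7}.
No x-transition from p1, p3, p7, p8, p9, p10.
Union after reading x: {p7}.
Now take the ϵ-closure:
From p7 via ϵ: add p4.
From p4 via ϵ: add p9.
From p9 via ϵ: add p1.
From p1 via ϵ: add p3, p8, p10.
No new states can be added; the closed set is {p1, p3, p4, p7, p8, p9, p10}.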